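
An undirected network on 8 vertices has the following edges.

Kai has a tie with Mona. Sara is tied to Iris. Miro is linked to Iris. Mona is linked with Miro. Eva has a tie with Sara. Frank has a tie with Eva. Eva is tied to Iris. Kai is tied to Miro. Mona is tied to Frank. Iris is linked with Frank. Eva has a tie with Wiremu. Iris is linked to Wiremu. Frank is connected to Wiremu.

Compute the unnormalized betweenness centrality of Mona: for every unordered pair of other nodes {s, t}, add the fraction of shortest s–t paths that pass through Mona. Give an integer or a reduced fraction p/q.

5/2

Pairs whose geodesics pass through Mona — Frank–Kai: 1; Frank–Miro: 1/2; Eva–Kai: 1/2; Wiremu–Kai: 1/2.
All other pairs contribute 0.
Summing the contributions gives betweenness(Mona) = 5/2.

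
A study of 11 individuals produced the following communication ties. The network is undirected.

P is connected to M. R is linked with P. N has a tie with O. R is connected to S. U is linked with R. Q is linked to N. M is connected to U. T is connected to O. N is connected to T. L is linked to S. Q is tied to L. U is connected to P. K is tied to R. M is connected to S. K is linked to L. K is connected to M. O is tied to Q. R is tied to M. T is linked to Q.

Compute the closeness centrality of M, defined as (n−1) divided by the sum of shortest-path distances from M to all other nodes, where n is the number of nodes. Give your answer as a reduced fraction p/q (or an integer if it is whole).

5/11

Distances from M: K:1, L:2, N:4, O:4, P:1, Q:3, R:1, S:1, T:4, U:1. Sum = 22.
n = 11, so closeness = 10/22 = 5/11.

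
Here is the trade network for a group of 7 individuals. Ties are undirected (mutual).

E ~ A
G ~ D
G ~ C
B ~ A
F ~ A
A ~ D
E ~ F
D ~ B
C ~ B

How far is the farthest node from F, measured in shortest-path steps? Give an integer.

Distances from F: A:1, B:2, C:3, D:2, E:1, G:3.
The largest is 3 (to G and C), so the eccentricity of F is 3.

3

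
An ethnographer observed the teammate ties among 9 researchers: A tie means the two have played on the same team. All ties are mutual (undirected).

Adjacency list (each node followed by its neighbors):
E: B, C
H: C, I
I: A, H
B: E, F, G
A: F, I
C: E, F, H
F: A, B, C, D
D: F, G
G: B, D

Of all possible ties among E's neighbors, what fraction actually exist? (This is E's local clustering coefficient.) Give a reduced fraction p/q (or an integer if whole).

0

E's neighbors: B and C (k = 2).
Possible neighbor pairs: C(2,2) = 1. Edges among them: none → e = 0.
Clustering(E) = 0/1.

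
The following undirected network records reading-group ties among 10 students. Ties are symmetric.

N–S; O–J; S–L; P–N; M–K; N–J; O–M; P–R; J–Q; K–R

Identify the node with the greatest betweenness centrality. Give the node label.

N

Unnormalized betweenness of each node: J:15, K:3, L:0, M:4, N:19, O:7, P:8, Q:0, R:5, S:8.
N has the largest value, 19, making it the main broker — the node through which the most shortest paths run.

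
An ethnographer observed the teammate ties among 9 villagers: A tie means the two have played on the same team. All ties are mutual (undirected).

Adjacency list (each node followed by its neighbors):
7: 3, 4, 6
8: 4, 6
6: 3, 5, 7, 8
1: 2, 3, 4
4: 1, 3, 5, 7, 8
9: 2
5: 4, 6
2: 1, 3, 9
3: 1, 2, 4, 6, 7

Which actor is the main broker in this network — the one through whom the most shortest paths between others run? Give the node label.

Unnormalized betweenness of each node: 1:7/3, 2:7, 3:113/12, 4:23/3, 5:1/4, 6:23/6, 7:1/4, 8:1/4, 9:0.
3 has the largest value, 113/12, making it the main broker — the node through which the most shortest paths run.

3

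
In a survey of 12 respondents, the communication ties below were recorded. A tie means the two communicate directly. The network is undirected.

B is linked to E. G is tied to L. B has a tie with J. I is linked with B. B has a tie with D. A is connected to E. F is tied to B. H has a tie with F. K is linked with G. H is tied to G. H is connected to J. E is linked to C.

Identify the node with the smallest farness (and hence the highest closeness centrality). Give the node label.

B

Farness (sum of distances to all others) for each node — A:38, B:22, C:38, D:32, E:28, F:24, G:32, H:26, I:32, J:24, K:42, L:42.
The smallest farness is 22, for B, so B has the highest closeness.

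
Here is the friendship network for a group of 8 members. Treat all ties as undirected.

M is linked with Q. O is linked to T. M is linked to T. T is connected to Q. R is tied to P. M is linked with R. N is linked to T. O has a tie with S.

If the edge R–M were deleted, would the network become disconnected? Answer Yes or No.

Without the R–M edge there is no alternate route between R and M, so the network disconnects. It is a bridge.

Yes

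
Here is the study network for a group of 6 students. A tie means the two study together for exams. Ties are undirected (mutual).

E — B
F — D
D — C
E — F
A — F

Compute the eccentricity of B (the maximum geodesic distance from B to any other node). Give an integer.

4

Distances from B: A:3, C:4, D:3, E:1, F:2.
The largest is 4 (to C), so the eccentricity of B is 4.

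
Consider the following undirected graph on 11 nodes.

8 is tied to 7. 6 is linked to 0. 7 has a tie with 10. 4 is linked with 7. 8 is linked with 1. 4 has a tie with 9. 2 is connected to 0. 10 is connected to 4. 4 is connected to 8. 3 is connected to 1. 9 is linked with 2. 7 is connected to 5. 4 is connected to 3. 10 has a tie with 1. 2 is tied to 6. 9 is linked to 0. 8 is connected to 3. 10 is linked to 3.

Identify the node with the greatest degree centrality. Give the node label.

Degrees — 0:3, 1:3, 2:3, 3:4, 4:5, 5:1, 6:2, 7:4, 8:4, 9:3, 10:4.
The maximum is 5, attained only by 4.

4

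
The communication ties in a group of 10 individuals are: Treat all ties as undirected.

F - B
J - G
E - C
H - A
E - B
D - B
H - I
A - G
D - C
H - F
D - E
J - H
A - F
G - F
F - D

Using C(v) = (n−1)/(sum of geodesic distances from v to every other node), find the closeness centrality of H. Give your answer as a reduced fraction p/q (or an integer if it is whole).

Distances from H: A:1, B:2, C:3, D:2, E:3, F:1, G:2, I:1, J:1. Sum = 16.
n = 10, so closeness = 9/16.

9/16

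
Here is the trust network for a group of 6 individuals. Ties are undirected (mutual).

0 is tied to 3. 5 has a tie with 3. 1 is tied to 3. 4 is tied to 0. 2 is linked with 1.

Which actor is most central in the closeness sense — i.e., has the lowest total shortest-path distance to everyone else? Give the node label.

Farness (sum of distances to all others) for each node — 0:9, 1:9, 2:13, 3:7, 4:13, 5:11.
The smallest farness is 7, for 3, so 3 has the highest closeness.

3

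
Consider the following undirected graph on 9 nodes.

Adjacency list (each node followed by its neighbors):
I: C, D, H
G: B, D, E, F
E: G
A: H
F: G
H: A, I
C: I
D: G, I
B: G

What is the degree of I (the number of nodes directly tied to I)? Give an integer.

3

I is directly tied to C, D, and H. That is 3 neighbors, so the degree of I is 3.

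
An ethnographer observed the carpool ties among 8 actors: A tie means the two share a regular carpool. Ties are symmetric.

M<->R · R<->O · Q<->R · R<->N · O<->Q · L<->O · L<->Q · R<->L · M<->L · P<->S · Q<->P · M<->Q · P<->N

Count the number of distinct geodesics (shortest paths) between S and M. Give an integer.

1

The shortest distance is 3, and the only length-3 path is S–P–Q–M. So there is exactly 1 shortest path.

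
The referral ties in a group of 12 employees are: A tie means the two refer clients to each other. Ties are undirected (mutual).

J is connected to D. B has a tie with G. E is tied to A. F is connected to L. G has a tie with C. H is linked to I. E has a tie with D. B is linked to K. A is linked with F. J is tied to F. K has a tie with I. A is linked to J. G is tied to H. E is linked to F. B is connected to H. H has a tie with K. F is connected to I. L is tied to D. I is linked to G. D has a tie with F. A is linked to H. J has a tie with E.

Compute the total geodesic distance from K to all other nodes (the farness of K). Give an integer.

24

Distances from K: A:2, B:1, C:3, D:3, E:3, F:2, G:2, H:1, I:1, J:3, L:3.
Sum = 2 + 1 + 3 + 3 + 3 + 2 + 2 + 1 + 1 + 3 + 3 = 24.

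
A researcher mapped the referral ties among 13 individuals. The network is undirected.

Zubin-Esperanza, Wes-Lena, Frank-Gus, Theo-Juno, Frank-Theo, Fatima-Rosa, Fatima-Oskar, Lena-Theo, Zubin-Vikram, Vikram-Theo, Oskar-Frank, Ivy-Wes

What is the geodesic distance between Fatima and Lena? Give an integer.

4

One shortest route is Fatima – Oskar – Frank – Theo – Lena, which uses 4 edges, and at distance 3 from Fatima we only reach {Gus, Theo}, which does not include Lena. So d(Fatima,Lena) = 4.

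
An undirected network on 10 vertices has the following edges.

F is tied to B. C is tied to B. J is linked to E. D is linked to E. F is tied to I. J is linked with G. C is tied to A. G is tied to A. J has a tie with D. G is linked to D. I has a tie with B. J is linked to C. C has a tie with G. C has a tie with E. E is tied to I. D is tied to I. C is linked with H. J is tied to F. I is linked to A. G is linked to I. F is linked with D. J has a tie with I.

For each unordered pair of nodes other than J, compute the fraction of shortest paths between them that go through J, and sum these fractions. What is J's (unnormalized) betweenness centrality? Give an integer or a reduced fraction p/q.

179/60

Pairs whose geodesics pass through J — H–F: 1/2; H–D: 1/3; H–I: 1/5; C–F: 1/2; C–D: 1/3; C–I: 1/5; F–E: 1/3; F–G: 1/3; E–G: 1/4.
All other pairs contribute 0.
Summing the contributions gives betweenness(J) = 179/60.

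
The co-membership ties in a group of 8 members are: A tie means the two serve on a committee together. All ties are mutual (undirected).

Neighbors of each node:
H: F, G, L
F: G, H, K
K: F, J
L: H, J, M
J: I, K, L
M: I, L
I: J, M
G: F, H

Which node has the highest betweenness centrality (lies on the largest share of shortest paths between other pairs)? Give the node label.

L

Unnormalized betweenness of each node: F:17/6, G:0, H:31/6, I:1, J:17/3, K:17/6, L:43/6, M:4/3.
L has the largest value, 43/6, making it the main broker — the node through which the most shortest paths run.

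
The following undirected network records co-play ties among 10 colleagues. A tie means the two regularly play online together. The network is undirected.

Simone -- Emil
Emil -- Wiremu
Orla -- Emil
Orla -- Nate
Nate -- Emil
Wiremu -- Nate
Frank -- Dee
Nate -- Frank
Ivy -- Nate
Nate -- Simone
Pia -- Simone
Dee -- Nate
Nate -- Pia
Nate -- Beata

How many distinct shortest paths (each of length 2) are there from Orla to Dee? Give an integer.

The shortest distance is 2, and the only length-2 path is Orla–Nate–Dee. So there is exactly 1 shortest path.

1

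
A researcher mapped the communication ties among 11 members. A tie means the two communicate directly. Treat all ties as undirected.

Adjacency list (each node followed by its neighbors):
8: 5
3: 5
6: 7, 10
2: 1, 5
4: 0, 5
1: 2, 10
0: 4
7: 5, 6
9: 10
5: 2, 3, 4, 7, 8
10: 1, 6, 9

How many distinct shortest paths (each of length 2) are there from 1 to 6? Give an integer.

The shortest distance is 2, and the only length-2 path is 1–10–6. So there is exactly 1 shortest path.

1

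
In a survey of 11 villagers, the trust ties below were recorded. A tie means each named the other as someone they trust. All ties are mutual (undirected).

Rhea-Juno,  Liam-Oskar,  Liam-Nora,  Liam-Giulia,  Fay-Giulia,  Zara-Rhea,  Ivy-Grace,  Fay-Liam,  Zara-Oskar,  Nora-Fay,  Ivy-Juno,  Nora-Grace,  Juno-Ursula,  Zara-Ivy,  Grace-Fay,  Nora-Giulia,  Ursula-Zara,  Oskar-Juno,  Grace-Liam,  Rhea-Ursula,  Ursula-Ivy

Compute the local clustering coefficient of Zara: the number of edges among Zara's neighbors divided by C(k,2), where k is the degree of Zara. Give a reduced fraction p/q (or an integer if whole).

1/3

Zara's neighbors: Ivy, Oskar, Rhea, and Ursula (k = 4).
Possible neighbor pairs: C(4,2) = 6. Edges among them: Ivy–Ursula, Rhea–Ursula → e = 2.
Clustering(Zara) = 2/6 = 1/3.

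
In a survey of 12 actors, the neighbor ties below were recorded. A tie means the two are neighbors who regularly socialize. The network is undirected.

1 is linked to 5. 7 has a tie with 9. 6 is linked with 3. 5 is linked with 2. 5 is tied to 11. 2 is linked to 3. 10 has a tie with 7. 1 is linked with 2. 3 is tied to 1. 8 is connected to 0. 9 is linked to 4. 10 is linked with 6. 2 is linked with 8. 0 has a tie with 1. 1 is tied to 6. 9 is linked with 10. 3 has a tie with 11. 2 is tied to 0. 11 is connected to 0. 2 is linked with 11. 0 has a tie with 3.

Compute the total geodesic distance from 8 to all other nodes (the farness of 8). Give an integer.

33

Distances from 8: 0:1, 1:2, 2:1, 3:2, 4:6, 5:2, 6:3, 7:5, 9:5, 10:4, 11:2.
Sum = 1 + 2 + 1 + 2 + 6 + 2 + 3 + 5 + 5 + 4 + 2 = 33.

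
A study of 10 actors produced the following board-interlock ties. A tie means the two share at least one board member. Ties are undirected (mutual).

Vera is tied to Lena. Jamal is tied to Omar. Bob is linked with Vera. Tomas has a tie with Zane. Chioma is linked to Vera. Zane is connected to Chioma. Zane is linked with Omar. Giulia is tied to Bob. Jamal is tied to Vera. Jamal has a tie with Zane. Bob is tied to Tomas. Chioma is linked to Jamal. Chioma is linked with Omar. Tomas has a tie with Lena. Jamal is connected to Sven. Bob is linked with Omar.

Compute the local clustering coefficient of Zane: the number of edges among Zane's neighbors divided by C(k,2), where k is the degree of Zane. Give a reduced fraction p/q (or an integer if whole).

1/2

Zane's neighbors: Chioma, Jamal, Omar, and Tomas (k = 4).
Possible neighbor pairs: C(4,2) = 6. Edges among them: Chioma–Jamal, Chioma–Omar, Jamal–Omar → e = 3.
Clustering(Zane) = 3/6 = 1/2.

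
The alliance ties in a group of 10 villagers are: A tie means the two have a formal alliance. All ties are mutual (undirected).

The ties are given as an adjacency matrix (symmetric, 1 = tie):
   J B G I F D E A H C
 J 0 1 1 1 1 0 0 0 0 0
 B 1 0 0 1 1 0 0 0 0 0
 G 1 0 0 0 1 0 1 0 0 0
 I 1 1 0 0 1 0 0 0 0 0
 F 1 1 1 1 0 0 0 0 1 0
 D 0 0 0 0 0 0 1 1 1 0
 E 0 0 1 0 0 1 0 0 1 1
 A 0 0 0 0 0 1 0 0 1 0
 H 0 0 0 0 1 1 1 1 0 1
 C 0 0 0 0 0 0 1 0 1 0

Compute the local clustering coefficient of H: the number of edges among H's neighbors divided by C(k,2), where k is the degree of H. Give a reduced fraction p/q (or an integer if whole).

H's neighbors: A, C, D, E, and F (k = 5).
Possible neighbor pairs: C(5,2) = 10. Edges among them: A–D, C–E, D–E → e = 3.
Clustering(H) = 3/10.

3/10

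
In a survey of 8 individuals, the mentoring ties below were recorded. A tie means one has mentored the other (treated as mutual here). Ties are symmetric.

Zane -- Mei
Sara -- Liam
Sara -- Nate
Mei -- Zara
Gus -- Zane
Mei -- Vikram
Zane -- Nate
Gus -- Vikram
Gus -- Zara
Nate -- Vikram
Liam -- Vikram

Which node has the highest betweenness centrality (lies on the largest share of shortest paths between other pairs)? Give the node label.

Vikram

Unnormalized betweenness of each node: Gus:37/12, Liam:3/2, Mei:37/12, Nate:13/3, Sara:3/4, Vikram:97/12, Zane:17/6, Zara:1/3.
Vikram has the largest value, 97/12, making it the main broker — the node through which the most shortest paths run.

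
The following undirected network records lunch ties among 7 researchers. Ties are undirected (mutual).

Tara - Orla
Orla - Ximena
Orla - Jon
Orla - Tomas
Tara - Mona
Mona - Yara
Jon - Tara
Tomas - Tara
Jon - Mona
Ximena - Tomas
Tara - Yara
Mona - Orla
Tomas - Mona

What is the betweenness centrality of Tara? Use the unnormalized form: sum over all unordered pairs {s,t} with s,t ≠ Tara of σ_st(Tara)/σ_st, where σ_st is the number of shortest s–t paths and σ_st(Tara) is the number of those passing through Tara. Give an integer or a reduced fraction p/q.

Pairs whose geodesics pass through Tara — Tomas–Yara: 1/2; Tomas–Jon: 1/3; Yara–Jon: 1/2; Yara–Orla: 1/2; Yara–Ximena: 2/4.
All other pairs contribute 0.
Summing the contributions gives betweenness(Tara) = 7/3.

7/3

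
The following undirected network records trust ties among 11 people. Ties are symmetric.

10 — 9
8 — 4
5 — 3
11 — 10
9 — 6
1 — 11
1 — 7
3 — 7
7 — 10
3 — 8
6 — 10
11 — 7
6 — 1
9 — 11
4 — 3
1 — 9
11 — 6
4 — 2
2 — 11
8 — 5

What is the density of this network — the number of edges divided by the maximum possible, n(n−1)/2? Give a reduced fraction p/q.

4/11

There are 20 edges and 11 nodes, so the maximum possible is C(11,2) = 55.
Density = 20/55 = 4/11.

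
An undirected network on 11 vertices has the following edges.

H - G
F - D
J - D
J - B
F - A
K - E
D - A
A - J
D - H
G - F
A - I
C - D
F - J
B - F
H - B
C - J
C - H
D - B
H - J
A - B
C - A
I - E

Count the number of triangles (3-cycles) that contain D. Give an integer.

11

D's neighbors: A, B, C, F, H, and J.
Neighbor pairs that are themselves tied: D–A–B; D–A–C; D–A–F; D–A–J; D–B–F; D–B–H; D–B–J; D–C–H; D–C–J; D–F–J; D–H–J. Each forms one triangle with D, for 11 in total.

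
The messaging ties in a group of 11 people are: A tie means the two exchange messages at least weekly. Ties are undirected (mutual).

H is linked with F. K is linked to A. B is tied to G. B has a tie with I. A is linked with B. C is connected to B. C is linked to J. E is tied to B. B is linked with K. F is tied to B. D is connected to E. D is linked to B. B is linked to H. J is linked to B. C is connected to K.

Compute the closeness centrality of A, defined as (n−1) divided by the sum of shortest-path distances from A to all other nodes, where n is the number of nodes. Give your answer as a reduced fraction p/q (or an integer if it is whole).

5/9

Distances from A: B:1, C:2, D:2, E:2, F:2, G:2, H:2, I:2, J:2, K:1. Sum = 18.
n = 11, so closeness = 10/18 = 5/9.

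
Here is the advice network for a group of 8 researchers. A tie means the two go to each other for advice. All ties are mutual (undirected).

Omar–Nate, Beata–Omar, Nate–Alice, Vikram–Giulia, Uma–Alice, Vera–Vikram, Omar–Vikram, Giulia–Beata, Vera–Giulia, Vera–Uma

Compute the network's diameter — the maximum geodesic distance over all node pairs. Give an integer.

3

Eccentricity of each node (its greatest distance to any other): Alice:3, Beata:3, Giulia:3, Nate:3, Omar:3, Uma:3, Vera:3, Vikram:3.
The maximum eccentricity is 3, realized for instance by the pair Vera–Nate via Vera – Vikram – Omar – Nate. So the diameter is 3.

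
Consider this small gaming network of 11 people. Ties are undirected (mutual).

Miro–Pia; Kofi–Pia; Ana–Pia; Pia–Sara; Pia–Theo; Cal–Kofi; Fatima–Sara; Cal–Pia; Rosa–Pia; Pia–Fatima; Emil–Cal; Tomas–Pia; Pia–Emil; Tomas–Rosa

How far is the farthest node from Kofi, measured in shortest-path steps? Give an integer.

2

Distances from Kofi: Ana:2, Cal:1, Emil:2, Fatima:2, Miro:2, Pia:1, Rosa:2, Sara:2, Theo:2, Tomas:2.
The largest is 2 (to Tomas, Theo, Rosa, Ana, Sara, Fatima, Emil, and Miro), so the eccentricity of Kofi is 2.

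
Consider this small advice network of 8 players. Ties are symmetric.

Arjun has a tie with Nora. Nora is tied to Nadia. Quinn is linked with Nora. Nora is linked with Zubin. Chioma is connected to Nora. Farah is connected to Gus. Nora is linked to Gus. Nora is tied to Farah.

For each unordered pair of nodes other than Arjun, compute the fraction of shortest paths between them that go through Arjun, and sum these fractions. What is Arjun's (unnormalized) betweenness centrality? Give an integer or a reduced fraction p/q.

No shortest path between any pair of other nodes passes through Arjun.
Summing the contributions gives betweenness(Arjun) = 0.

0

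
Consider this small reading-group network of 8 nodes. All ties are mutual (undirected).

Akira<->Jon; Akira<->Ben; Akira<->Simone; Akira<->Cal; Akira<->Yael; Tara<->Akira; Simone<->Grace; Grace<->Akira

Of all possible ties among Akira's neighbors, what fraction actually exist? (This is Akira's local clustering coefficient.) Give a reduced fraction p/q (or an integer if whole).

1/21

Akira's neighbors: Ben, Cal, Grace, Jon, Simone, Tara, and Yael (k = 7).
Possible neighbor pairs: C(7,2) = 21. Edges among them: Grace–Simone → e = 1.
Clustering(Akira) = 1/21.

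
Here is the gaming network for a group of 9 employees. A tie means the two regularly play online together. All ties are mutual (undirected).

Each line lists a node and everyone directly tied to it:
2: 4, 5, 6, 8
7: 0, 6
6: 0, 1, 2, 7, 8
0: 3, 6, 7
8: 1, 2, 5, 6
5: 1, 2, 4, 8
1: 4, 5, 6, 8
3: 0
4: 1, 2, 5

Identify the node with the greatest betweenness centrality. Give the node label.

Unnormalized betweenness of each node: 0:7, 1:11/3, 2:11/3, 3:0, 4:1/4, 5:7/12, 6:61/4, 7:0, 8:19/12.
6 has the largest value, 61/4, making it the main broker — the node through which the most shortest paths run.

6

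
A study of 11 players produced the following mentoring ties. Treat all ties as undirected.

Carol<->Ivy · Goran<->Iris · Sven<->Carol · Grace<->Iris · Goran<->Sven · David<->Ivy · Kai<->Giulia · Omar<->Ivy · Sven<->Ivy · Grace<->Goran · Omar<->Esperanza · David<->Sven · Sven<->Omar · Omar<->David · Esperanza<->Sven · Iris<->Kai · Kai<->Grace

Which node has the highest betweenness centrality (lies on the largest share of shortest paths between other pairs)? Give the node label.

Sven

Unnormalized betweenness of each node: Carol:0, David:0, Esperanza:0, Giulia:0, Goran:24, Grace:7, Iris:7, Ivy:1, Kai:9, Omar:1, Sven:28.
Sven has the largest value, 28, making it the main broker — the node through which the most shortest paths run.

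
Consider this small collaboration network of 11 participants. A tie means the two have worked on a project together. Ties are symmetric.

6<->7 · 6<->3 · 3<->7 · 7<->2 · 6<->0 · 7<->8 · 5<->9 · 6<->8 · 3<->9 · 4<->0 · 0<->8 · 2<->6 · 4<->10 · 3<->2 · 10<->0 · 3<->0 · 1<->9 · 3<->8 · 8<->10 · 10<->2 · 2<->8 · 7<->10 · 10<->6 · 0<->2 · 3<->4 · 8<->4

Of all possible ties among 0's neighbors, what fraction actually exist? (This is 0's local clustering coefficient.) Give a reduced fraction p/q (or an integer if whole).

0's neighbors: 2, 3, 4, 6, 8, and 10 (k = 6).
Possible neighbor pairs: C(6,2) = 15. Edges among them: 2–3, 2–6, 2–8, 2–10, 3–4, 3–6, 3–8, 4–8, 4–10, 6–8, 6–10, 8–10 → e = 12.
Clustering(0) = 12/15 = 4/5.

4/5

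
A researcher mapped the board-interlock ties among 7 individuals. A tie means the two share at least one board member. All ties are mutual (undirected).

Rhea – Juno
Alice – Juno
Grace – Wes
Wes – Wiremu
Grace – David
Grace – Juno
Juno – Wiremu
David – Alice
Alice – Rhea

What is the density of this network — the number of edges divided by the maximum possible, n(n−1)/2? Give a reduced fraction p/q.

There are 9 edges and 7 nodes, so the maximum possible is C(7,2) = 21.
Density = 9/21 = 3/7.

3/7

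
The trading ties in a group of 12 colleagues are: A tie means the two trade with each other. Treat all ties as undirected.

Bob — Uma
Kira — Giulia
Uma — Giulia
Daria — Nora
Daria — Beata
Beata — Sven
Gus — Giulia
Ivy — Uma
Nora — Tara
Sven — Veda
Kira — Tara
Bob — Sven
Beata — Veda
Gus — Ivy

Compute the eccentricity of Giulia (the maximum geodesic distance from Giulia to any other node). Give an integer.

4

Distances from Giulia: Beata:4, Bob:2, Daria:4, Gus:1, Ivy:2, Kira:1, Nora:3, Sven:3, Tara:2, Uma:1, Veda:4.
The largest is 4 (to Daria, Beata, and Veda), so the eccentricity of Giulia is 4.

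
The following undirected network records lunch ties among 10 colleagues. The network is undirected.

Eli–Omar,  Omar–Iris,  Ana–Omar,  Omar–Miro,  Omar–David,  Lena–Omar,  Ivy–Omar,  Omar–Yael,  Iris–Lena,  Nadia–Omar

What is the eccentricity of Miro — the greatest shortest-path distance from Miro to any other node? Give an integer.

Distances from Miro: Ana:2, David:2, Eli:2, Iris:2, Ivy:2, Lena:2, Nadia:2, Omar:1, Yael:2.
The largest is 2 (to Iris, Yael, Lena, Nadia, Eli, Ivy, David, and Ana), so the eccentricity of Miro is 2.

2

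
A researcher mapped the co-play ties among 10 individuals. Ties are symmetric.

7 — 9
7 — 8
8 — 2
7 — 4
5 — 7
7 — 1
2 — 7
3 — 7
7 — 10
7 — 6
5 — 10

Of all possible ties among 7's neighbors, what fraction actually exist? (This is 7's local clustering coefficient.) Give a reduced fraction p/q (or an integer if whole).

1/18

7's neighbors: 1, 2, 3, 4, 5, 6, 8, 9, and 10 (k = 9).
Possible neighbor pairs: C(9,2) = 36. Edges among them: 2–8, 5–10 → e = 2.
Clustering(7) = 2/36 = 1/18.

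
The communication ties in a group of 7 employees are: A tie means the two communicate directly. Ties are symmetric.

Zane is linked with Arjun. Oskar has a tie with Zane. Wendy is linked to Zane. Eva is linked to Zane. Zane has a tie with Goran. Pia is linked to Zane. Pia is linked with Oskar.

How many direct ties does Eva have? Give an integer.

1

Eva is directly tied to Zane. That is 1 neighbor, so the degree of Eva is 1.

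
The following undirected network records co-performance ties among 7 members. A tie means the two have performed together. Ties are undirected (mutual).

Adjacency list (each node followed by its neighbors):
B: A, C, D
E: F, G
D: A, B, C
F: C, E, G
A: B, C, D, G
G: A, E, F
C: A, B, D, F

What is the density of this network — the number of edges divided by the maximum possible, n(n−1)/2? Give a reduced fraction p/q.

11/21

There are 11 edges and 7 nodes, so the maximum possible is C(7,2) = 21.
Density = 11/21.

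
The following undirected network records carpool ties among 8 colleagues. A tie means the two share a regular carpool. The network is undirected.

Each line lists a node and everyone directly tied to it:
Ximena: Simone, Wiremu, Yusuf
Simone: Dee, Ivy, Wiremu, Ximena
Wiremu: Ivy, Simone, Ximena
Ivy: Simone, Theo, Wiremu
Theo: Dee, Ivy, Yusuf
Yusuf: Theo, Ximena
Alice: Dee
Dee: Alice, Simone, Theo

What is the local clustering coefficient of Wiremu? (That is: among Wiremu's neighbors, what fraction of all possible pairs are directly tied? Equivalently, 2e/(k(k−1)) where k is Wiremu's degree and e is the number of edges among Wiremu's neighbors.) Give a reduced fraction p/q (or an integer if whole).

2/3

Wiremu's neighbors: Ivy, Simone, and Ximena (k = 3).
Possible neighbor pairs: C(3,2) = 3. Edges among them: Ivy–Simone, Simone–Ximena → e = 2.
Clustering(Wiremu) = 2/3.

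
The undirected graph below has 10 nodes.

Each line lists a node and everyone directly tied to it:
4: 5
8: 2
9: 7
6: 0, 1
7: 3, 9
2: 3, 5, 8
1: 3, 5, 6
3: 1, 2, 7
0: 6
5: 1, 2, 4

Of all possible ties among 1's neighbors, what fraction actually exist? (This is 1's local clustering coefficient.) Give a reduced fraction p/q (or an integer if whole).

1's neighbors: 3, 5, and 6 (k = 3).
Possible neighbor pairs: C(3,2) = 3. Edges among them: none → e = 0.
Clustering(1) = 0/3 = 0.

0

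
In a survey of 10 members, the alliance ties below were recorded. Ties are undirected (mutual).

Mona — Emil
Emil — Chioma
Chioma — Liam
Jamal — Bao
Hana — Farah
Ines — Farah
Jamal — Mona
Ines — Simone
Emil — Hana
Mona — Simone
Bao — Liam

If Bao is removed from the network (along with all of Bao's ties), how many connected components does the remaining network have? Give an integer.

Bao's neighbors (Jamal and Liam) remain reachable from one another through other ties, so the rest of the network stays in one piece.

1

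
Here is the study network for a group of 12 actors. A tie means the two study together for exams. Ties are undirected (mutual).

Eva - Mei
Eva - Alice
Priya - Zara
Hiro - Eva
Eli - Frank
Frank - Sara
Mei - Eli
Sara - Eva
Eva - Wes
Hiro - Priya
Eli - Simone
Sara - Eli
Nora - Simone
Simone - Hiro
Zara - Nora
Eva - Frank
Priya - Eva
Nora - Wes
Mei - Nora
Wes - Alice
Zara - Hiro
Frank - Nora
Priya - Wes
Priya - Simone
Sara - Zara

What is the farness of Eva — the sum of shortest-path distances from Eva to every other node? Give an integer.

15

Distances from Eva: Alice:1, Eli:2, Frank:1, Hiro:1, Mei:1, Nora:2, Priya:1, Sara:1, Simone:2, Wes:1, Zara:2.
Sum = 1 + 2 + 1 + 1 + 1 + 2 + 1 + 1 + 2 + 1 + 2 = 15.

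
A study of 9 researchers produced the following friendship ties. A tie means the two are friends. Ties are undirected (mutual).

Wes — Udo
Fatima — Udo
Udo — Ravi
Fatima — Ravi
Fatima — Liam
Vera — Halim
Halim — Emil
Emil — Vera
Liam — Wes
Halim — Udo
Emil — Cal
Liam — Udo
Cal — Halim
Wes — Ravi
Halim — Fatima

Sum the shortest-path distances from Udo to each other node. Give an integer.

Distances from Udo: Cal:2, Emil:2, Fatima:1, Halim:1, Liam:1, Ravi:1, Vera:2, Wes:1.
Sum = 2 + 2 + 1 + 1 + 1 + 1 + 2 + 1 = 11.

11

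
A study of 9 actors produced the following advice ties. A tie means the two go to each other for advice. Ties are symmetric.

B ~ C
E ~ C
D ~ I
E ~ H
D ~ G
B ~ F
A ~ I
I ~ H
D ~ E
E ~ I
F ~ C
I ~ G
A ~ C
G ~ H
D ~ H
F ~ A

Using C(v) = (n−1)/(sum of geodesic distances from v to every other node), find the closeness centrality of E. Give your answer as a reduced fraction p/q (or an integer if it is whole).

2/3

Distances from E: A:2, B:2, C:1, D:1, F:2, G:2, H:1, I:1. Sum = 12.
n = 9, so closeness = 8/12 = 2/3.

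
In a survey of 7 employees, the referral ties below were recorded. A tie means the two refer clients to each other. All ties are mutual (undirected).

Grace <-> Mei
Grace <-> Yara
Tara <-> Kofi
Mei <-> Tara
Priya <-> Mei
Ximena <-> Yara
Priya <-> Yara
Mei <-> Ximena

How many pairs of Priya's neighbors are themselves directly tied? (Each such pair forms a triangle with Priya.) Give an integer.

0

Priya's neighbors are Mei and Yara, but none of them are tied to each other, so no triangle contains Priya.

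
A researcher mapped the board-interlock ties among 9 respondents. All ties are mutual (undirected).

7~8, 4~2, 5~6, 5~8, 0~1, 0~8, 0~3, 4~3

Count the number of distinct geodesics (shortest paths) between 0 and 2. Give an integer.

The shortest distance is 3, and the only length-3 path is 0–3–4–2. So there is exactly 1 shortest path.

1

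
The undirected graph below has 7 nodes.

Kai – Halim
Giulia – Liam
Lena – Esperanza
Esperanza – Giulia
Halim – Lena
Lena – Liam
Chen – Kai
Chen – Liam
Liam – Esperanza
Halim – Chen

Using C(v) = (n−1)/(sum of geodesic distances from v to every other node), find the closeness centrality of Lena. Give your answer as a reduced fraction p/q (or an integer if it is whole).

2/3

Distances from Lena: Chen:2, Esperanza:1, Giulia:2, Halim:1, Kai:2, Liam:1. Sum = 9.
n = 7, so closeness = 6/9 = 2/3.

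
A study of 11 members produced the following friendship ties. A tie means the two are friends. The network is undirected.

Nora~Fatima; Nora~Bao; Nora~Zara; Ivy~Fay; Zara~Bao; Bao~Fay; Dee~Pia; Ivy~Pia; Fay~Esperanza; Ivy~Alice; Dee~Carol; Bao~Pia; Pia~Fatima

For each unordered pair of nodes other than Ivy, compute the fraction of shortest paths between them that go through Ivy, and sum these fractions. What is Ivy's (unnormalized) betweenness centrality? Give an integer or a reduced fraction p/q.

Pairs whose geodesics pass through Ivy — Nora–Alice: 3/3; Zara–Alice: 2/2; Alice–Pia: 1; Alice–Esperanza: 1; Alice–Fay: 1; Alice–Bao: 2/2; Alice–Carol: 1; Alice–Fatima: 1; Alice–Dee: 1; Pia–Esperanza: 1/2; Pia–Fay: 1/2; Esperanza–Carol: 1/2; Esperanza–Fatima: 1/3; Esperanza–Dee: 1/2 … (+3 more pairs).
All other pairs contribute 0.
Summing the contributions gives betweenness(Ivy) = 38/3.

38/3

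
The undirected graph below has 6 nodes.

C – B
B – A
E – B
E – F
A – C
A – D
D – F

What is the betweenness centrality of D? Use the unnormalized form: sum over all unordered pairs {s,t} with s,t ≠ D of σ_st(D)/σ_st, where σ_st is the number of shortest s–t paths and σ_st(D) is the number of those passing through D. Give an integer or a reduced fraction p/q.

3/2

Pairs whose geodesics pass through D — C–F: 1/2; A–F: 1.
All other pairs contribute 0.
Summing the contributions gives betweenness(D) = 3/2.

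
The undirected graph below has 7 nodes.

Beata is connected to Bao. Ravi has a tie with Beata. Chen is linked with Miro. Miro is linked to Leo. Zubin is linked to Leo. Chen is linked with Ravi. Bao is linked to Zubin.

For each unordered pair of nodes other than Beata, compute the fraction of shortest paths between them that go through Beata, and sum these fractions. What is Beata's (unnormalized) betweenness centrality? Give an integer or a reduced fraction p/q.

Pairs whose geodesics pass through Beata — Bao–Ravi: 1; Bao–Chen: 1; Ravi–Zubin: 1.
All other pairs contribute 0.
Summing the contributions gives betweenness(Beata) = 3.

3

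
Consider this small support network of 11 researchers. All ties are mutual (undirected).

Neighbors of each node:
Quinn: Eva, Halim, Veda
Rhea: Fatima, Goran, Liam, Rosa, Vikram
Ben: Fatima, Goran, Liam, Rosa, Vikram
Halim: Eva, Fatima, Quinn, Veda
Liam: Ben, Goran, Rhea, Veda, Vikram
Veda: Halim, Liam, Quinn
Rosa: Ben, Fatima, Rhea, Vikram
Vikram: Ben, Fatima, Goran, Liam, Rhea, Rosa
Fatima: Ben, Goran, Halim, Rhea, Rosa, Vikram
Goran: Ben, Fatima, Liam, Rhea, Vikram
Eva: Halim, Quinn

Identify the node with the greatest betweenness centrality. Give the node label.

Unnormalized betweenness of each node: Ben:13/12, Eva:0, Fatima:137/10, Goran:9/20, Halim:49/4, Liam:139/20, Quinn:1, Rhea:13/12, Rosa:1/5, Veda:5, Vikram:77/60.
Fatima has the largest value, 137/10, making it the main broker — the node through which the most shortest paths run.

Fatima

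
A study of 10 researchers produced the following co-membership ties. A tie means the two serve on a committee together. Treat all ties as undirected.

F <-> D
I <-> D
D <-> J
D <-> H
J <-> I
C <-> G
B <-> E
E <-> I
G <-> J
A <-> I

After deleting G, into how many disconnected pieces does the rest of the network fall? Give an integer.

2

Without G, the remaining ties split the others into: {A, B, D, E, F, H, I, J}; {C}.
That's 2 separate components.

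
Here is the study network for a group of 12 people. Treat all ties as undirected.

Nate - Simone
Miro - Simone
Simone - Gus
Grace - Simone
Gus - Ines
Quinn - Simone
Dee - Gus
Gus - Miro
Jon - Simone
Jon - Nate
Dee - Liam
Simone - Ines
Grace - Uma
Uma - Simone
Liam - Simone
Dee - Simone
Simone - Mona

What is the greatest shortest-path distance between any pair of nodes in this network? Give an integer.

Eccentricity of each node (its greatest distance to any other): Dee:2, Grace:2, Gus:2, Ines:2, Jon:2, Liam:2, Miro:2, Mona:2, Nate:2, Quinn:2, Simone:1, Uma:2.
The maximum eccentricity is 2, realized for instance by the pair Nate–Mona via Nate – Simone – Mona. So the diameter is 2.

2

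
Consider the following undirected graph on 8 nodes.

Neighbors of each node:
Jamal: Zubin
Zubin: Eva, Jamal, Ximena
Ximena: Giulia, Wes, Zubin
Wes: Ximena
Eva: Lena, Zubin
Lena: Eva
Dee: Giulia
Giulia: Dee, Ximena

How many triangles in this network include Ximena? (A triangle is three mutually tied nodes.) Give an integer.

0

Ximena's neighbors are Giulia, Wes, and Zubin, but none of them are tied to each other, so no triangle contains Ximena.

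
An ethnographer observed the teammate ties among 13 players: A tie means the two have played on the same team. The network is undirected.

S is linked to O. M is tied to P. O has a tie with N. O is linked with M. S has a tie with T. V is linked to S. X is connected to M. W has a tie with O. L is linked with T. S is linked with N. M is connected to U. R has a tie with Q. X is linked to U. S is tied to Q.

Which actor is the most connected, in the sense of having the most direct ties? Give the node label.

Degrees — L:1, M:4, N:2, O:4, P:1, Q:2, R:1, S:5, T:2, U:2, V:1, W:1, X:2.
The maximum is 5, attained only by S.

S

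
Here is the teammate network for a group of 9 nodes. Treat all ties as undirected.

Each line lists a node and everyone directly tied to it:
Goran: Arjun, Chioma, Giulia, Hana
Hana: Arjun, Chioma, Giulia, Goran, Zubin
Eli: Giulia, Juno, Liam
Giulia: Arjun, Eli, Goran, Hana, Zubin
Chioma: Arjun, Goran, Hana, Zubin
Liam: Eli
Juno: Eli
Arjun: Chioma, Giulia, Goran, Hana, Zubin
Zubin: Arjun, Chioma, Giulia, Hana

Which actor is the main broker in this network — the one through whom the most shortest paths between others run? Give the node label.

Unnormalized betweenness of each node: Arjun:5/4, Chioma:1/4, Eli:13, Giulia:61/4, Goran:1, Hana:5/4, Juno:0, Liam:0, Zubin:1.
Giulia has the largest value, 61/4, making it the main broker — the node through which the most shortest paths run.

Giulia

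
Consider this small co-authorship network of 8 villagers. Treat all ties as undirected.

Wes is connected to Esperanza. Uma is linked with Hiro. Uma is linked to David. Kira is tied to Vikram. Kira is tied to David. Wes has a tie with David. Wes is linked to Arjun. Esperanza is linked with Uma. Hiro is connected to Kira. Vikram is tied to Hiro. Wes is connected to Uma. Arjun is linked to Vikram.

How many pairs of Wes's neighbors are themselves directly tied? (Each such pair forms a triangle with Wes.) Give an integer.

2

Wes's neighbors: Arjun, David, Esperanza, and Uma.
Neighbor pairs that are themselves tied: Wes–David–Uma; Wes–Esperanza–Uma. Each forms one triangle with Wes, for 2 in total.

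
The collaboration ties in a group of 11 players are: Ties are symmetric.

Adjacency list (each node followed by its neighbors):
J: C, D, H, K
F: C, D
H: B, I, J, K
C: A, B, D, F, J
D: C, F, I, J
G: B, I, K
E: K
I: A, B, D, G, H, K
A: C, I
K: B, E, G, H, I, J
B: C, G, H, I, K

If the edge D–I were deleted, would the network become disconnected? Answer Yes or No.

No

Even without that edge, D still reaches I via D – C – B – I, so the network stays connected. Not a bridge.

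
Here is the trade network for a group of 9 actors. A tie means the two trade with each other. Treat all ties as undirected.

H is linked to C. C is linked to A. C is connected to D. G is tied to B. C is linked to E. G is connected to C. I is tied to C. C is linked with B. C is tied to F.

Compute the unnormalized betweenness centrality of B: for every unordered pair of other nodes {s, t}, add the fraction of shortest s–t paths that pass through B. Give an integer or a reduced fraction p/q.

0

No shortest path between any pair of other nodes passes through B.
Summing the contributions gives betweenness(B) = 0.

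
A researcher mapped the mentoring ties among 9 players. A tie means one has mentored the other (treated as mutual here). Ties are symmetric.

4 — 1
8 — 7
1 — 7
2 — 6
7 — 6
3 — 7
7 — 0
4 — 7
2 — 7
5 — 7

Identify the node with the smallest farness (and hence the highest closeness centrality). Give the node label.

7

Farness (sum of distances to all others) for each node — 0:15, 1:14, 2:14, 3:15, 4:14, 5:15, 6:14, 7:8, 8:15.
The smallest farness is 8, for 7, so 7 has the highest closeness.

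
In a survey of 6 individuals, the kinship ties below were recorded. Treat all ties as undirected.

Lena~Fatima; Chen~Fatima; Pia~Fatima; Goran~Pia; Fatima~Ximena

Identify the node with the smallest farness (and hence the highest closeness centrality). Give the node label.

Farness (sum of distances to all others) for each node — Chen:10, Fatima:6, Goran:12, Lena:10, Pia:8, Ximena:10.
The smallest farness is 6, for Fatima, so Fatima has the highest closeness.

Fatima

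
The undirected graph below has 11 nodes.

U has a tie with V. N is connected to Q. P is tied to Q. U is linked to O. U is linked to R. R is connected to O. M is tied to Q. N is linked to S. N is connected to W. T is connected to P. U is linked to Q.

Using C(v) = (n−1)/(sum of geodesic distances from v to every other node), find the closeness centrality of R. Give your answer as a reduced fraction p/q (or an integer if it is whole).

Distances from R: M:3, N:3, O:1, P:3, Q:2, S:4, T:4, U:1, V:2, W:4. Sum = 27.
n = 11, so closeness = 10/27.

10/27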